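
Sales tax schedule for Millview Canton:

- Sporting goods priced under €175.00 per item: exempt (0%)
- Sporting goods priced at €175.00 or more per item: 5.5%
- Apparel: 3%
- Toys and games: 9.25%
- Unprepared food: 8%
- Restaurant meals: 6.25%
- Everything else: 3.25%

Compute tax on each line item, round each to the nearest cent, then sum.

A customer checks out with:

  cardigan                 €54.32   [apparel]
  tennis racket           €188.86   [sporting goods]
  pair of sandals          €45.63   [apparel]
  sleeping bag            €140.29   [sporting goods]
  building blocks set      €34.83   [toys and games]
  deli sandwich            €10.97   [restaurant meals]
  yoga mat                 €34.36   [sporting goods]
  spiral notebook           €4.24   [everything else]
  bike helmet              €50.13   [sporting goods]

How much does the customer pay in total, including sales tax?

€581.07

Cardigan €54.32: apparel → 3% → €1.63
Tennis racket €188.86: sporting goods, €175.00 or more → 5.5% → €10.39
Pair of sandals €45.63: apparel → 3% → €1.37
Sleeping bag €140.29: sporting goods, under €175.00 → 0% → €0.00
Building blocks set €34.83: toys and games → 9.25% → €3.22
Deli sandwich €10.97: restaurant meals → 6.25% → €0.69
Yoga mat €34.36: sporting goods, under €175.00 → 0% → €0.00
Spiral notebook €4.24: everything else → 3.25% → €0.14
Bike helmet €50.13: sporting goods, under €175.00 → 0% → €0.00
Subtotal = €563.63; tax = €17.44; total due = €581.07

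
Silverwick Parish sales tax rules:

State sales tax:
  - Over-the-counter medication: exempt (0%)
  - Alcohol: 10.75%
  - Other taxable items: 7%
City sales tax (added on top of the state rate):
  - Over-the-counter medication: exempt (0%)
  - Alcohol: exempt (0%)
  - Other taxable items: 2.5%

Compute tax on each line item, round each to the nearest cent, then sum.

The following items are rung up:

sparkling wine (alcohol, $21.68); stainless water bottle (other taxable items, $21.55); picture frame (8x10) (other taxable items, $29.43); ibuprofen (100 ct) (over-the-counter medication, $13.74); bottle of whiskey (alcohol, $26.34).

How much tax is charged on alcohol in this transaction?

Sparkling wine $21.68: alcohol → 10.75% + 0% city = 10.75% → $2.33
Bottle of whiskey $26.34: alcohol → 10.75% + 0% city = 10.75% → $2.83
Tax on alcohol = $2.33 + $2.83 = $5.16

$5.16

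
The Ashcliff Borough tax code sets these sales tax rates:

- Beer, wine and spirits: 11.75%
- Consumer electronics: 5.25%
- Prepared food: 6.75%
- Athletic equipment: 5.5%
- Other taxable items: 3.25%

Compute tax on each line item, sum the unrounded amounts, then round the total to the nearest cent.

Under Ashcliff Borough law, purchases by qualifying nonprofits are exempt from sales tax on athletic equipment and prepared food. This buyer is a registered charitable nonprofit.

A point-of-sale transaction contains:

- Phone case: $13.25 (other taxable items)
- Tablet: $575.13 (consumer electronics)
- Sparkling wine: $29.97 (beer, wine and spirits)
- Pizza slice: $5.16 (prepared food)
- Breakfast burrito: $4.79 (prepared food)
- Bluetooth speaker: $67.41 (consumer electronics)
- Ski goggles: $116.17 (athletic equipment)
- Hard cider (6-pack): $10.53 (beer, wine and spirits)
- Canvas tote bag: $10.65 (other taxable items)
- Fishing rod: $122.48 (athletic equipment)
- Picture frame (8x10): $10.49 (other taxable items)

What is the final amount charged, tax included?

Phone case $13.25: other taxable items → 3.25% → $0.430625
Tablet $575.13: consumer electronics → 5.25% → $30.194325
Sparkling wine $29.97: beer, wine and spirits → 11.75% → $3.521475
Pizza slice $5.16: prepared food, buyer-exempt → 0% → $0.00
Breakfast burrito $4.79: prepared food, buyer-exempt → 0% → $0.00
Bluetooth speaker $67.41: consumer electronics → 5.25% → $3.539025
Ski goggles $116.17: athletic equipment, buyer-exempt → 0% → $0.00
Hard cider (6-pack) $10.53: beer, wine and spirits → 11.75% → $1.237275
Canvas tote bag $10.65: other taxable items → 3.25% → $0.346125
Fishing rod $122.48: athletic equipment, buyer-exempt → 0% → $0.00
Picture frame (8x10) $10.49: other taxable items → 3.25% → $0.340925
Subtotal = $966.03; unrounded tax = $39.609775 → $39.61; total due = $1005.64

$1005.64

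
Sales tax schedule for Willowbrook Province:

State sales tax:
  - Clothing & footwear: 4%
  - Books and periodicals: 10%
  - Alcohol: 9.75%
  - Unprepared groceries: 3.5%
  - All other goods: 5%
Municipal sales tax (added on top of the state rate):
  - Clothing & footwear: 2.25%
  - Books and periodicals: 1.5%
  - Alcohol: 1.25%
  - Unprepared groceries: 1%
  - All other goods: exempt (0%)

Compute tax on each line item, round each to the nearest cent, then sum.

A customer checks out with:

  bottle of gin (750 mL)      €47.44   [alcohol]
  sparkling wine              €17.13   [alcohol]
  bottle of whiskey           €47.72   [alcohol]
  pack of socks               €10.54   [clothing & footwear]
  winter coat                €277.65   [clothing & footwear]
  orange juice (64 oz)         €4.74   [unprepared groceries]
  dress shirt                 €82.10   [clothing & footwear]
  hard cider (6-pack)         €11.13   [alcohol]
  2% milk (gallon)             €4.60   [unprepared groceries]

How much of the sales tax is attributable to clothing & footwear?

Pack of socks €10.54: clothing & footwear → 4% + 2.25% municipal = 6.25% → €0.66
Winter coat €277.65: clothing & footwear → 4% + 2.25% municipal = 6.25% → €17.35
Dress shirt €82.10: clothing & footwear → 4% + 2.25% municipal = 6.25% → €5.13
Tax on clothing & footwear = €0.66 + €17.35 + €5.13 = €23.14

€23.14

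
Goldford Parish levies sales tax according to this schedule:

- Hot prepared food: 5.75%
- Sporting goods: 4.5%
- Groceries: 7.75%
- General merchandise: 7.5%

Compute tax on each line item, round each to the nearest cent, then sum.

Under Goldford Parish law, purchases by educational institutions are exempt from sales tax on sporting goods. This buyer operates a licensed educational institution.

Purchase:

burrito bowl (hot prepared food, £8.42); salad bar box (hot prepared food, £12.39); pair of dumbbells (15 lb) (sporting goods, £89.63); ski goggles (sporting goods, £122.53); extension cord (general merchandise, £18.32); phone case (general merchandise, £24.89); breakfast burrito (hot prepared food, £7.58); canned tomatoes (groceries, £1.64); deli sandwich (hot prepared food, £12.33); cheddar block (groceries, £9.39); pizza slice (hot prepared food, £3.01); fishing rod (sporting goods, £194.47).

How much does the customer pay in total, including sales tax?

Burrito bowl £8.42: hot prepared food → 5.75% → £0.48
Salad bar box £12.39: hot prepared food → 5.75% → £0.71
Pair of dumbbells (15 lb) £89.63: sporting goods, buyer-exempt → 0% → £0.00
Ski goggles £122.53: sporting goods, buyer-exempt → 0% → £0.00
Extension cord £18.32: general merchandise → 7.5% → £1.37
Phone case £24.89: general merchandise → 7.5% → £1.87
Breakfast burrito £7.58: hot prepared food → 5.75% → £0.44
Canned tomatoes £1.64: groceries → 7.75% → £0.13
Deli sandwich £12.33: hot prepared food → 5.75% → £0.71
Cheddar block £9.39: groceries → 7.75% → £0.73
Pizza slice £3.01: hot prepared food → 5.75% → £0.17
Fishing rod £194.47: sporting goods, buyer-exempt → 0% → £0.00
Subtotal = £504.60; tax = £6.61; total due = £511.21

£511.21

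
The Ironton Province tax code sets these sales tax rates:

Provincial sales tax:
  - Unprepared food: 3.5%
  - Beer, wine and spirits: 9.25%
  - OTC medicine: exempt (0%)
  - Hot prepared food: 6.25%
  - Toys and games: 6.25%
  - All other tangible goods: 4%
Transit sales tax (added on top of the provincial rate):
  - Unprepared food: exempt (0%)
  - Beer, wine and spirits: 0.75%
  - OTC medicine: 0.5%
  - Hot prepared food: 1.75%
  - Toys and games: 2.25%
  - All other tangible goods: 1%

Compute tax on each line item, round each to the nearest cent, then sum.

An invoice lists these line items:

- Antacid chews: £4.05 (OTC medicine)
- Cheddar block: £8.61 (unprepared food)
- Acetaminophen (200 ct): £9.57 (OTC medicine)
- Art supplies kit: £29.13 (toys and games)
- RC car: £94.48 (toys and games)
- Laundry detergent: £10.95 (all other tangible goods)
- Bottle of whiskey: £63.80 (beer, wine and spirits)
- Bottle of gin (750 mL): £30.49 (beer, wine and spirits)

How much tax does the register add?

Antacid chews £4.05: OTC medicine → 0% + 0.5% transit = 0.5% → £0.02
Cheddar block £8.61: unprepared food → 3.5% + 0% transit = 3.5% → £0.30
Acetaminophen (200 ct) £9.57: OTC medicine → 0% + 0.5% transit = 0.5% → £0.05
Art supplies kit £29.13: toys and games → 6.25% + 2.25% transit = 8.5% → £2.48
RC car £94.48: toys and games → 6.25% + 2.25% transit = 8.5% → £8.03
Laundry detergent £10.95: all other tangible goods → 4% + 1% transit = 5% → £0.55
Bottle of whiskey £63.80: beer, wine and spirits → 9.25% + 0.75% transit = 10% → £6.38
Bottle of gin (750 mL) £30.49: beer, wine and spirits → 9.25% + 0.75% transit = 10% → £3.05
Total tax = £0.02 + £0.30 + £0.05 + £2.48 + £8.03 + £0.55 + £6.38 + £3.05 = £20.86

£20.86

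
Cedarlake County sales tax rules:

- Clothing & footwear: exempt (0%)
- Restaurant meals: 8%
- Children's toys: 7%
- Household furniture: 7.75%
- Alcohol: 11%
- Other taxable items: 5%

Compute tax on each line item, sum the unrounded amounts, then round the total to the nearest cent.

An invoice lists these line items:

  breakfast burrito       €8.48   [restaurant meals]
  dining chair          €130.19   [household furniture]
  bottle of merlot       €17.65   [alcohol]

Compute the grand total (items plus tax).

Breakfast burrito €8.48: restaurant meals → 8% → €0.6784
Dining chair €130.19: household furniture → 7.75% → €10.089725
Bottle of merlot €17.65: alcohol → 11% → €1.9415
Subtotal = €156.32; unrounded tax = €12.709625 → €12.71; total due = €169.03

€169.03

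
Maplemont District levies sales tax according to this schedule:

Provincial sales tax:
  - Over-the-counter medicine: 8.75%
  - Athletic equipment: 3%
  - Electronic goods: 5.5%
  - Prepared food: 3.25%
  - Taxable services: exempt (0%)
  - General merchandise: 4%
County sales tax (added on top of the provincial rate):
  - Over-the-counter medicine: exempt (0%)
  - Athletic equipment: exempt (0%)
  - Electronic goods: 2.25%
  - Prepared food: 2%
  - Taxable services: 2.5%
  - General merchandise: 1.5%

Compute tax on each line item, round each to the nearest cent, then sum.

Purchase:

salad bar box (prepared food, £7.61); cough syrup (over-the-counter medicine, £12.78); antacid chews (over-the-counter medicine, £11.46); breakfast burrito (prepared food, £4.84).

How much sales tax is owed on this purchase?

Salad bar box £7.61: prepared food → 3.25% + 2% county = 5.25% → £0.40
Cough syrup £12.78: over-the-counter medicine → 8.75% + 0% county = 8.75% → £1.12
Antacid chews £11.46: over-the-counter medicine → 8.75% + 0% county = 8.75% → £1.00
Breakfast burrito £4.84: prepared food → 3.25% + 2% county = 5.25% → £0.25
Total tax = £0.40 + £1.12 + £1.00 + £0.25 = £2.77

£2.77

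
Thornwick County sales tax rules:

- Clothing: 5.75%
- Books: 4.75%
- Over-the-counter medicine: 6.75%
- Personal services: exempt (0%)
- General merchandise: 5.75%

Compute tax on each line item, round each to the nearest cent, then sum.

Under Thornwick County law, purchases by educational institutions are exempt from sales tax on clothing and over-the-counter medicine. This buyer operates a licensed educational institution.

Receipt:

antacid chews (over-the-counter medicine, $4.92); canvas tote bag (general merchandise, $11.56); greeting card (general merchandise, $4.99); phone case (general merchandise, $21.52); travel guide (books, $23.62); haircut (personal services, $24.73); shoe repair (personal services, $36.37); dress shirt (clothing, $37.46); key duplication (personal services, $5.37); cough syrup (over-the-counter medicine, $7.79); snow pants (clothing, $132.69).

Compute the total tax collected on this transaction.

$3.31

Antacid chews $4.92: over-the-counter medicine, buyer-exempt → 0% → $0.00
Canvas tote bag $11.56: general merchandise → 5.75% → $0.66
Greeting card $4.99: general merchandise → 5.75% → $0.29
Phone case $21.52: general merchandise → 5.75% → $1.24
Travel guide $23.62: books → 4.75% → $1.12
Haircut $24.73: personal services → 0% → $0.00
Shoe repair $36.37: personal services → 0% → $0.00
Dress shirt $37.46: clothing, buyer-exempt → 0% → $0.00
Key duplication $5.37: personal services → 0% → $0.00
Cough syrup $7.79: over-the-counter medicine, buyer-exempt → 0% → $0.00
Snow pants $132.69: clothing, buyer-exempt → 0% → $0.00
Total tax = $0.66 + $0.29 + $1.24 + $1.12 = $3.31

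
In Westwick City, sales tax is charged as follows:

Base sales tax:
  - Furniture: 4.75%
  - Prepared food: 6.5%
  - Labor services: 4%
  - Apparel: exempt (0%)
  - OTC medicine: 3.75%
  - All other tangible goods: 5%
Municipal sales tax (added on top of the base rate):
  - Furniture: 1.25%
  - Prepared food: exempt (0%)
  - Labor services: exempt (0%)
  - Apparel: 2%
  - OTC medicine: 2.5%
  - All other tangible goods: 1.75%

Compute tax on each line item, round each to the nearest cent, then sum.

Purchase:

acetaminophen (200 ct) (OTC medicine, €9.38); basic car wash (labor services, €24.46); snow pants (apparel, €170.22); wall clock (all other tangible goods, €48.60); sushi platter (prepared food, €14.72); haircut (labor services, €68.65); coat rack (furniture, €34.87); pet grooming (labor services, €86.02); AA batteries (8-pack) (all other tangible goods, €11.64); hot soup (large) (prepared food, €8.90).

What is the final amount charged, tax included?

Acetaminophen (200 ct) €9.38: OTC medicine → 3.75% + 2.5% municipal = 6.25% → €0.59
Basic car wash €24.46: labor services → 4% + 0% municipal = 4% → €0.98
Snow pants €170.22: apparel → 0% + 2% municipal = 2% → €3.40
Wall clock €48.60: all other tangible goods → 5% + 1.75% municipal = 6.75% → €3.28
Sushi platter €14.72: prepared food → 6.5% + 0% municipal = 6.5% → €0.96
Haircut €68.65: labor services → 4% + 0% municipal = 4% → €2.75
Coat rack €34.87: furniture → 4.75% + 1.25% municipal = 6% → €2.09
Pet grooming €86.02: labor services → 4% + 0% municipal = 4% → €3.44
AA batteries (8-pack) €11.64: all other tangible goods → 5% + 1.75% municipal = 6.75% → €0.79
Hot soup (large) €8.90: prepared food → 6.5% + 0% municipal = 6.5% → €0.58
Subtotal = €477.46; tax = €18.86; total due = €496.32

€496.32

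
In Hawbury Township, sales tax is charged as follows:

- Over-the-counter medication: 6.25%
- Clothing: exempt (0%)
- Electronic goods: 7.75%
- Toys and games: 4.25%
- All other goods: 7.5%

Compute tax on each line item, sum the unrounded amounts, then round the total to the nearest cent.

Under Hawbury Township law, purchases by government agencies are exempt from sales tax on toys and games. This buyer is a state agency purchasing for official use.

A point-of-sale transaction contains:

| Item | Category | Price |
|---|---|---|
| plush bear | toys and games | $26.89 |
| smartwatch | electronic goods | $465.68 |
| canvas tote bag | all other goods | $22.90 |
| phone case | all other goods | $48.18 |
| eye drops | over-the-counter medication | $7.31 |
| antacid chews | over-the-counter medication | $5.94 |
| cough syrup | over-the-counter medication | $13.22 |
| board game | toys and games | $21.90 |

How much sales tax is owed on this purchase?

Plush bear $26.89: toys and games, buyer-exempt → 0% → $0.00
Smartwatch $465.68: electronic goods → 7.75% → $36.0902
Canvas tote bag $22.90: all other goods → 7.5% → $1.7175
Phone case $48.18: all other goods → 7.5% → $3.6135
Eye drops $7.31: over-the-counter medication → 6.25% → $0.456875
Antacid chews $5.94: over-the-counter medication → 6.25% → $0.37125
Cough syrup $13.22: over-the-counter medication → 6.25% → $0.82625
Board game $21.90: toys and games, buyer-exempt → 0% → $0.00
Unrounded tax sum = $43.075575 → $43.08

$43.08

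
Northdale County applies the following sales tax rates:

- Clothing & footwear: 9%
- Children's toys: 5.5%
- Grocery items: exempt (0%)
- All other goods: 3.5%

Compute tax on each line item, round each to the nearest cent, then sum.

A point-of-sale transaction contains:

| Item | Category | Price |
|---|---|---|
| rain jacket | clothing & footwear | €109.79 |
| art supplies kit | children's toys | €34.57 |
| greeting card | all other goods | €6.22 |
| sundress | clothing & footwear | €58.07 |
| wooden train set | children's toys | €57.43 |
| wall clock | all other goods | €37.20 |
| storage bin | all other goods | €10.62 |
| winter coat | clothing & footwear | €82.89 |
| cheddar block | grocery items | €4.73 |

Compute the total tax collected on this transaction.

€29.52

Rain jacket €109.79: clothing & footwear → 9% → €9.88
Art supplies kit €34.57: children's toys → 5.5% → €1.90
Greeting card €6.22: all other goods → 3.5% → €0.22
Sundress €58.07: clothing & footwear → 9% → €5.23
Wooden train set €57.43: children's toys → 5.5% → €3.16
Wall clock €37.20: all other goods → 3.5% → €1.30
Storage bin €10.62: all other goods → 3.5% → €0.37
Winter coat €82.89: clothing & footwear → 9% → €7.46
Cheddar block €4.73: grocery items → 0% → €0.00
Total tax = €9.88 + €1.90 + €0.22 + €5.23 + €3.16 + €1.30 + €0.37 + €7.46 = €29.52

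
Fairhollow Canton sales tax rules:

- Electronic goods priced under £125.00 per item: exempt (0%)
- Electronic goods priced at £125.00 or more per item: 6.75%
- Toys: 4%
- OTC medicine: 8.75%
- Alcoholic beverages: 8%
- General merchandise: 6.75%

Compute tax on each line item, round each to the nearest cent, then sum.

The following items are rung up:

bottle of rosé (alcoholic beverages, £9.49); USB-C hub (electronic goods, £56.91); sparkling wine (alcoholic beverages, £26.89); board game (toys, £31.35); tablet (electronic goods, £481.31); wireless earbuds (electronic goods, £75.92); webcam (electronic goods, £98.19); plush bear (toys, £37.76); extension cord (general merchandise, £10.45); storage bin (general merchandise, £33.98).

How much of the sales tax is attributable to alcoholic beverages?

Bottle of rosé £9.49: alcoholic beverages → 8% → £0.76
Sparkling wine £26.89: alcoholic beverages → 8% → £2.15
Tax on alcoholic beverages = £0.76 + £2.15 = £2.91

£2.91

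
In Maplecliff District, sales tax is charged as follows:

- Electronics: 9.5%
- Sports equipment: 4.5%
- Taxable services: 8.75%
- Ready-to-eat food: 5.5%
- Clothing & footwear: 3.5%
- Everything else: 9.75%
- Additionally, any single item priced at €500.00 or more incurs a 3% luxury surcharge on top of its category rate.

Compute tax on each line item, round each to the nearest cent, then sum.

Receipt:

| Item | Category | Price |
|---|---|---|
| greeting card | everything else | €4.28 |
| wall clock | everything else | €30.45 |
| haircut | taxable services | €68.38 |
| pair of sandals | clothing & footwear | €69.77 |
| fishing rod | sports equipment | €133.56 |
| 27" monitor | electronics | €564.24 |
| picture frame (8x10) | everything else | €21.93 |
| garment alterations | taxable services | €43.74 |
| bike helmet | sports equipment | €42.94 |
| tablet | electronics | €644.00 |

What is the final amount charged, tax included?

Greeting card €4.28: everything else → 9.75% → €0.42
Wall clock €30.45: everything else → 9.75% → €2.97
Haircut €68.38: taxable services → 8.75% → €5.98
Pair of sandals €69.77: clothing & footwear → 3.5% → €2.44
Fishing rod €133.56: sports equipment → 4.5% → €6.01
27" monitor €564.24: electronics → 9.5% + 3% surcharge = 12.5% → €70.53
Picture frame (8x10) €21.93: everything else → 9.75% → €2.14
Garment alterations €43.74: taxable services → 8.75% → €3.83
Bike helmet €42.94: sports equipment → 4.5% → €1.93
Tablet €644.00: electronics → 9.5% + 3% surcharge = 12.5% → €80.50
Subtotal = €1623.29; tax = €176.75; total due = €1800.04

€1800.04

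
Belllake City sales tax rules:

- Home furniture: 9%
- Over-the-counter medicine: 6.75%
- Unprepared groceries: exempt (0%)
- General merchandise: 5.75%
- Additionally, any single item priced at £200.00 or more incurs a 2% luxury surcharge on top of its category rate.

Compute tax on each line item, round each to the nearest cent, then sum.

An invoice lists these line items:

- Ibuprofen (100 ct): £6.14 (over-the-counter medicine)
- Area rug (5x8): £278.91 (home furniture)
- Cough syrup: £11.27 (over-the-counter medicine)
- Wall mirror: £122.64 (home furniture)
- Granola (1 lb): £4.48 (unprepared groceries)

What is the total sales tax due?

Ibuprofen (100 ct) £6.14: over-the-counter medicine → 6.75% → £0.41
Area rug (5x8) £278.91: home furniture → 9% + 2% surcharge = 11% → £30.68
Cough syrup £11.27: over-the-counter medicine → 6.75% → £0.76
Wall mirror £122.64: home furniture → 9% → £11.04
Granola (1 lb) £4.48: unprepared groceries → 0% → £0.00
Total tax = £0.41 + £30.68 + £0.76 + £11.04 = £42.89

£42.89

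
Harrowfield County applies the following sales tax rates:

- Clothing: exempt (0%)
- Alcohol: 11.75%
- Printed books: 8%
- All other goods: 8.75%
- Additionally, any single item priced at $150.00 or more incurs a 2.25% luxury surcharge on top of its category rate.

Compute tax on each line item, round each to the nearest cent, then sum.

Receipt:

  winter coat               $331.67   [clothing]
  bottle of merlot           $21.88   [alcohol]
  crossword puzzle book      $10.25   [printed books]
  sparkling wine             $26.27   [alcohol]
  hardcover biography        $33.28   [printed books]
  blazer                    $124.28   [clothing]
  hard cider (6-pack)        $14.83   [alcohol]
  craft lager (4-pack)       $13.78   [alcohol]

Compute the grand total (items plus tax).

Winter coat $331.67: clothing → 0% + 2.25% surcharge = 2.25% → $7.46
Bottle of merlot $21.88: alcohol → 11.75% → $2.57
Crossword puzzle book $10.25: printed books → 8% → $0.82
Sparkling wine $26.27: alcohol → 11.75% → $3.09
Hardcover biography $33.28: printed books → 8% → $2.66
Blazer $124.28: clothing → 0% → $0.00
Hard cider (6-pack) $14.83: alcohol → 11.75% → $1.74
Craft lager (4-pack) $13.78: alcohol → 11.75% → $1.62
Subtotal = $576.24; tax = $19.96; total due = $596.20

$596.20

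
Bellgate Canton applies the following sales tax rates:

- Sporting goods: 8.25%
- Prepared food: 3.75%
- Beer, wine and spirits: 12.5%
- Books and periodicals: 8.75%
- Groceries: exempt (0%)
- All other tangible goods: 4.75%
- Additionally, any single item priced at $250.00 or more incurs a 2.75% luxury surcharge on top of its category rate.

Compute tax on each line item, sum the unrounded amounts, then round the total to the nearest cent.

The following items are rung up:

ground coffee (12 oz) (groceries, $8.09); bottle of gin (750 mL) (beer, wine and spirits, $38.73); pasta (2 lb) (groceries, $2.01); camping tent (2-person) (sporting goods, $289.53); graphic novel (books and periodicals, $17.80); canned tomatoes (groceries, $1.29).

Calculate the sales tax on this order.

$38.25

Ground coffee (12 oz) $8.09: groceries → 0% → $0.00
Bottle of gin (750 mL) $38.73: beer, wine and spirits → 12.5% → $4.84125
Pasta (2 lb) $2.01: groceries → 0% → $0.00
Camping tent (2-person) $289.53: sporting goods → 8.25% + 2.75% surcharge = 11% → $31.8483
Graphic novel $17.80: books and periodicals → 8.75% → $1.5575
Canned tomatoes $1.29: groceries → 0% → $0.00
Unrounded tax sum = $38.24705 → $38.25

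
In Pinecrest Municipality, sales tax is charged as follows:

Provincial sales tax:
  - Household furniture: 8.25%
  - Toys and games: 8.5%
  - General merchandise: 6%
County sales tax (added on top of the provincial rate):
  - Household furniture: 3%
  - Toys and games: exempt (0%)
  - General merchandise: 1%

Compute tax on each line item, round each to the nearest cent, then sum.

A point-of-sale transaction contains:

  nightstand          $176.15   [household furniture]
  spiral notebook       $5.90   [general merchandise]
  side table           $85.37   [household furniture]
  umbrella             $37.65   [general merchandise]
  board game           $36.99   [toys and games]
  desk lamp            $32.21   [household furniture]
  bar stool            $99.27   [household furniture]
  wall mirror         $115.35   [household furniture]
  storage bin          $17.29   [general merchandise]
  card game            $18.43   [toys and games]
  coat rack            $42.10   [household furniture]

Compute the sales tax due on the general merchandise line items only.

Spiral notebook $5.90: general merchandise → 6% + 1% county = 7% → $0.41
Umbrella $37.65: general merchandise → 6% + 1% county = 7% → $2.64
Storage bin $17.29: general merchandise → 6% + 1% county = 7% → $1.21
Tax on general merchandise = $0.41 + $2.64 + $1.21 = $4.26

$4.26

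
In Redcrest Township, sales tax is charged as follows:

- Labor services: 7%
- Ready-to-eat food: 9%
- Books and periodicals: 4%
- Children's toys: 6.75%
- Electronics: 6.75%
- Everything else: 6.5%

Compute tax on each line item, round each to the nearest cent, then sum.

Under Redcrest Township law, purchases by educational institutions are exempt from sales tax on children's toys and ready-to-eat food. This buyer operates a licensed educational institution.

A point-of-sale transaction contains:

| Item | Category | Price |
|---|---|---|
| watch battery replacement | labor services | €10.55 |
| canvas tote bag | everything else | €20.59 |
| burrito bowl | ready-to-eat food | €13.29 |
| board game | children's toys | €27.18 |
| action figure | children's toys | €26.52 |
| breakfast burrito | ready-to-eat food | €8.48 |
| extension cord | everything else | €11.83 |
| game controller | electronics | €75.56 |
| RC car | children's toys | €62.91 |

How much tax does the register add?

Watch battery replacement €10.55: labor services → 7% → €0.74
Canvas tote bag €20.59: everything else → 6.5% → €1.34
Burrito bowl €13.29: ready-to-eat food, buyer-exempt → 0% → €0.00
Board game €27.18: children's toys, buyer-exempt → 0% → €0.00
Action figure €26.52: children's toys, buyer-exempt → 0% → €0.00
Breakfast burrito €8.48: ready-to-eat food, buyer-exempt → 0% → €0.00
Extension cord €11.83: everything else → 6.5% → €0.77
Game controller €75.56: electronics → 6.75% → €5.10
RC car €62.91: children's toys, buyer-exempt → 0% → €0.00
Total tax = €0.74 + €1.34 + €0.77 + €5.10 = €7.95

€7.95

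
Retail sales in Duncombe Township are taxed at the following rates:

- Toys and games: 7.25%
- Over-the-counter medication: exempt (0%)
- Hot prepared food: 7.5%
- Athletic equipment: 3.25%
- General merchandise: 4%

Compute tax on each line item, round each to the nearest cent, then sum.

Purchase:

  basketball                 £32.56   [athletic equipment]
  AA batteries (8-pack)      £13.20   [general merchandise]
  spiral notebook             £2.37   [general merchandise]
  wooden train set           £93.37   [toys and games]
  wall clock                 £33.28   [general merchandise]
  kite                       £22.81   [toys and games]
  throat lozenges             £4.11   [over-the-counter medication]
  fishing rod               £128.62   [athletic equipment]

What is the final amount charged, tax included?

Basketball £32.56: athletic equipment → 3.25% → £1.06
AA batteries (8-pack) £13.20: general merchandise → 4% → £0.53
Spiral notebook £2.37: general merchandise → 4% → £0.09
Wooden train set £93.37: toys and games → 7.25% → £6.77
Wall clock £33.28: general merchandise → 4% → £1.33
Kite £22.81: toys and games → 7.25% → £1.65
Throat lozenges £4.11: over-the-counter medication → 0% → £0.00
Fishing rod £128.62: athletic equipment → 3.25% → £4.18
Subtotal = £330.32; tax = £15.61; total due = £345.93

£345.93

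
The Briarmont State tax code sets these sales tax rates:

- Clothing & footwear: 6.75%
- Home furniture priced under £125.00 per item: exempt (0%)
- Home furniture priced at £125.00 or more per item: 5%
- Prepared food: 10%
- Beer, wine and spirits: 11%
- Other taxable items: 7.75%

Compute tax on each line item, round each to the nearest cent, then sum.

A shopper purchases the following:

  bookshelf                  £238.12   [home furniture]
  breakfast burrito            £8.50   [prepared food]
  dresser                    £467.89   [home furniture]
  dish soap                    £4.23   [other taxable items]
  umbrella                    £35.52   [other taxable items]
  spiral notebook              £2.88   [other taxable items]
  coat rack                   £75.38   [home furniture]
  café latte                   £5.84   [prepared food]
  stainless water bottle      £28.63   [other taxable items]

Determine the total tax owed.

£42.25

Bookshelf £238.12: home furniture, £125.00 or more → 5% → £11.91
Breakfast burrito £8.50: prepared food → 10% → £0.85
Dresser £467.89: home furniture, £125.00 or more → 5% → £23.39
Dish soap £4.23: other taxable items → 7.75% → £0.33
Umbrella £35.52: other taxable items → 7.75% → £2.75
Spiral notebook £2.88: other taxable items → 7.75% → £0.22
Coat rack £75.38: home furniture, under £125.00 → 0% → £0.00
Café latte £5.84: prepared food → 10% → £0.58
Stainless water bottle £28.63: other taxable items → 7.75% → £2.22
Total tax = £11.91 + £0.85 + £23.39 + £0.33 + £2.75 + £0.22 + £0.58 + £2.22 = £42.25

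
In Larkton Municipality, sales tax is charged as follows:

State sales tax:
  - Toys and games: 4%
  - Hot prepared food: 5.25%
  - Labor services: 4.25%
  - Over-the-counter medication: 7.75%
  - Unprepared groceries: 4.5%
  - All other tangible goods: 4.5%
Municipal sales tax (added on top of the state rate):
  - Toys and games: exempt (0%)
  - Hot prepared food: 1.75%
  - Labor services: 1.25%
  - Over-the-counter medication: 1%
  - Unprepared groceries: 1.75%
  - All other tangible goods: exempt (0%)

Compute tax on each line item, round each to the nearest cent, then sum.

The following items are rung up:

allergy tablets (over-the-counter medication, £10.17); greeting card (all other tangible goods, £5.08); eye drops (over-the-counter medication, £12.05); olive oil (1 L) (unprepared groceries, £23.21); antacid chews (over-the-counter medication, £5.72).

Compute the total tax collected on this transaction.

£4.12

Allergy tablets £10.17: over-the-counter medication → 7.75% + 1% municipal = 8.75% → £0.89
Greeting card £5.08: all other tangible goods → 4.5% + 0% municipal = 4.5% → £0.23
Eye drops £12.05: over-the-counter medication → 7.75% + 1% municipal = 8.75% → £1.05
Olive oil (1 L) £23.21: unprepared groceries → 4.5% + 1.75% municipal = 6.25% → £1.45
Antacid chews £5.72: over-the-counter medication → 7.75% + 1% municipal = 8.75% → £0.50
Total tax = £0.89 + £0.23 + £1.05 + £1.45 + £0.50 = £4.12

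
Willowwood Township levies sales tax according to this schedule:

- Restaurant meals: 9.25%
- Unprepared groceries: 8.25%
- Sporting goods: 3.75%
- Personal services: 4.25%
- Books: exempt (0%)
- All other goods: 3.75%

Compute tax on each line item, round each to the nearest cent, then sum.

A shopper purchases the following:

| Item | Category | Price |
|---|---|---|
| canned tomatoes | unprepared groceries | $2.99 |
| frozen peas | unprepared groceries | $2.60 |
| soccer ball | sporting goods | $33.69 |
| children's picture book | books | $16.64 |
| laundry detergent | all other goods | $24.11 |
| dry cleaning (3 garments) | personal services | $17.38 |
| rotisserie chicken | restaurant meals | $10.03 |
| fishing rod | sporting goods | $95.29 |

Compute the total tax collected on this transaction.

$7.86

Canned tomatoes $2.99: unprepared groceries → 8.25% → $0.25
Frozen peas $2.60: unprepared groceries → 8.25% → $0.21
Soccer ball $33.69: sporting goods → 3.75% → $1.26
Children's picture book $16.64: books → 0% → $0.00
Laundry detergent $24.11: all other goods → 3.75% → $0.90
Dry cleaning (3 garments) $17.38: personal services → 4.25% → $0.74
Rotisserie chicken $10.03: restaurant meals → 9.25% → $0.93
Fishing rod $95.29: sporting goods → 3.75% → $3.57
Total tax = $0.25 + $0.21 + $1.26 + $0.90 + $0.74 + $0.93 + $3.57 = $7.86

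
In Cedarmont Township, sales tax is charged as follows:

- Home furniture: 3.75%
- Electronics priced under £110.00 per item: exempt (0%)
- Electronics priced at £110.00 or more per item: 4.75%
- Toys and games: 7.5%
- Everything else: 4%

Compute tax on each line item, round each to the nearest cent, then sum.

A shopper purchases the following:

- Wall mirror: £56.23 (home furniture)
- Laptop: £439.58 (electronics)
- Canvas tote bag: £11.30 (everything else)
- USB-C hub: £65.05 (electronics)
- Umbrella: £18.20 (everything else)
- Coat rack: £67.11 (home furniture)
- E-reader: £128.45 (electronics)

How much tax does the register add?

£32.79

Wall mirror £56.23: home furniture → 3.75% → £2.11
Laptop £439.58: electronics, £110.00 or more → 4.75% → £20.88
Canvas tote bag £11.30: everything else → 4% → £0.45
USB-C hub £65.05: electronics, under £110.00 → 0% → £0.00
Umbrella £18.20: everything else → 4% → £0.73
Coat rack £67.11: home furniture → 3.75% → £2.52
E-reader £128.45: electronics, £110.00 or more → 4.75% → £6.10
Total tax = £2.11 + £20.88 + £0.45 + £0.73 + £2.52 + £6.10 = £32.79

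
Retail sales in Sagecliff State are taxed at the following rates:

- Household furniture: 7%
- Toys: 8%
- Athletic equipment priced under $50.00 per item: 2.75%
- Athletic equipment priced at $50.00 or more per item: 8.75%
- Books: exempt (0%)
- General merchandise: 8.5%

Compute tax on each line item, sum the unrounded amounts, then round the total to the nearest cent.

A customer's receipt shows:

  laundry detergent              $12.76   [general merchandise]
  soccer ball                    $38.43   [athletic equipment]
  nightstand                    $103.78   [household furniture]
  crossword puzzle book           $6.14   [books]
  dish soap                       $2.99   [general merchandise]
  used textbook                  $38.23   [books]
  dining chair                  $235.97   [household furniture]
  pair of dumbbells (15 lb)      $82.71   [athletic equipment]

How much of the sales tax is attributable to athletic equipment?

Soccer ball $38.43: athletic equipment, under $50.00 → 2.75% → $1.056825
Pair of dumbbells (15 lb) $82.71: athletic equipment, $50.00 or more → 8.75% → $7.237125
Tax on athletic equipment: unrounded sum = $8.29395 → $8.29

$8.29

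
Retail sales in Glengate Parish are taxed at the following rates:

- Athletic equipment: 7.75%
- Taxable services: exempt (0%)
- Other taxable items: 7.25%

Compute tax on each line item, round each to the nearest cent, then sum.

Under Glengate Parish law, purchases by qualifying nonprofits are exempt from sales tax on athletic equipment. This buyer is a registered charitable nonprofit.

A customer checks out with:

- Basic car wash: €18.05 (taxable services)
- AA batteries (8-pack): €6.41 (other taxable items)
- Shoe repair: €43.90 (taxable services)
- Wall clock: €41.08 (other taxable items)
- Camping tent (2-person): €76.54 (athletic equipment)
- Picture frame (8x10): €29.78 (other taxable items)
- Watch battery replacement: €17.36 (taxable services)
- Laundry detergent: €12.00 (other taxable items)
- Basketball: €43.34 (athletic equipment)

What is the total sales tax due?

€6.47

Basic car wash €18.05: taxable services → 0% → €0.00
AA batteries (8-pack) €6.41: other taxable items → 7.25% → €0.46
Shoe repair €43.90: taxable services → 0% → €0.00
Wall clock €41.08: other taxable items → 7.25% → €2.98
Camping tent (2-person) €76.54: athletic equipment, buyer-exempt → 0% → €0.00
Picture frame (8x10) €29.78: other taxable items → 7.25% → €2.16
Watch battery replacement €17.36: taxable services → 0% → €0.00
Laundry detergent €12.00: other taxable items → 7.25% → €0.87
Basketball €43.34: athletic equipment, buyer-exempt → 0% → €0.00
Total tax = €0.46 + €2.98 + €2.16 + €0.87 = €6.47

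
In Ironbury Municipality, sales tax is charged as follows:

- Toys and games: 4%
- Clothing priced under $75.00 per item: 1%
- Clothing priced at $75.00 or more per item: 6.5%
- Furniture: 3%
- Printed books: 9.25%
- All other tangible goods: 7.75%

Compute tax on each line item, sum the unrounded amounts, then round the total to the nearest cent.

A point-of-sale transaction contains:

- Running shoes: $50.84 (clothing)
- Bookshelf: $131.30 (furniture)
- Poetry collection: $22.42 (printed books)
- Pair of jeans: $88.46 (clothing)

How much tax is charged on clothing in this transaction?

Running shoes $50.84: clothing, under $75.00 → 1% → $0.5084
Pair of jeans $88.46: clothing, $75.00 or more → 6.5% → $5.7499
Tax on clothing: unrounded sum = $6.2583 → $6.26

$6.26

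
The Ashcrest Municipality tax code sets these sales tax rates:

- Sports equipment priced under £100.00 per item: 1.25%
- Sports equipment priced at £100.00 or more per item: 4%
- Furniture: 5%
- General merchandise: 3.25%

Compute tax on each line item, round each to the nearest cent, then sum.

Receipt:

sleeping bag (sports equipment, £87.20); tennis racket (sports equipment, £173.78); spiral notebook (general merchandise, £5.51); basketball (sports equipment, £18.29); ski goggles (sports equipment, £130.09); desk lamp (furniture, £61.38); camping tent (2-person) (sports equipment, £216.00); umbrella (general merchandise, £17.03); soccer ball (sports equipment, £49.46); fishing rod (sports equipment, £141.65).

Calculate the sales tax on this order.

Sleeping bag £87.20: sports equipment, under £100.00 → 1.25% → £1.09
Tennis racket £173.78: sports equipment, £100.00 or more → 4% → £6.95
Spiral notebook £5.51: general merchandise → 3.25% → £0.18
Basketball £18.29: sports equipment, under £100.00 → 1.25% → £0.23
Ski goggles £130.09: sports equipment, £100.00 or more → 4% → £5.20
Desk lamp £61.38: furniture → 5% → £3.07
Camping tent (2-person) £216.00: sports equipment, £100.00 or more → 4% → £8.64
Umbrella £17.03: general merchandise → 3.25% → £0.55
Soccer ball £49.46: sports equipment, under £100.00 → 1.25% → £0.62
Fishing rod £141.65: sports equipment, £100.00 or more → 4% → £5.67
Total tax = £1.09 + £6.95 + £0.18 + £0.23 + £5.20 + £3.07 + £8.64 + £0.55 + £0.62 + £5.67 = £32.20

£32.20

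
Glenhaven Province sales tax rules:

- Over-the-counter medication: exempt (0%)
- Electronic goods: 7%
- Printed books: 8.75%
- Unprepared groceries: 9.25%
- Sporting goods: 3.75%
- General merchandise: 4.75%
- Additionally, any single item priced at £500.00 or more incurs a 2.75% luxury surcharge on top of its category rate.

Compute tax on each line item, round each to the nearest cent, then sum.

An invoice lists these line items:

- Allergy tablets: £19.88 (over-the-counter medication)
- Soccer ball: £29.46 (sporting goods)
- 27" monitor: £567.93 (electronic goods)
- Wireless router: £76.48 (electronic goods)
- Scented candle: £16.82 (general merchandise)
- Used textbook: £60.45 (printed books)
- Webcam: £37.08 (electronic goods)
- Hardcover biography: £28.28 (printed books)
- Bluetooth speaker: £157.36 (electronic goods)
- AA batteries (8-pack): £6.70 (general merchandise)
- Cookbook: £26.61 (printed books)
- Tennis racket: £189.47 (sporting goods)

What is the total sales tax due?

£93.76

Allergy tablets £19.88: over-the-counter medication → 0% → £0.00
Soccer ball £29.46: sporting goods → 3.75% → £1.10
27" monitor £567.93: electronic goods → 7% + 2.75% surcharge = 9.75% → £55.37
Wireless router £76.48: electronic goods → 7% → £5.35
Scented candle £16.82: general merchandise → 4.75% → £0.80
Used textbook £60.45: printed books → 8.75% → £5.29
Webcam £37.08: electronic goods → 7% → £2.60
Hardcover biography £28.28: printed books → 8.75% → £2.47
Bluetooth speaker £157.36: electronic goods → 7% → £11.02
AA batteries (8-pack) £6.70: general merchandise → 4.75% → £0.32
Cookbook £26.61: printed books → 8.75% → £2.33
Tennis racket £189.47: sporting goods → 3.75% → £7.11
Total tax = £1.10 + £55.37 + £5.35 + £0.80 + £5.29 + £2.60 + £2.47 + £11.02 + £0.32 + £2.33 + £7.11 = £93.76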